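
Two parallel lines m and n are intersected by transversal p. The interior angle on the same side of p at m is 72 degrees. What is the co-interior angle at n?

Co-interior angles sum to 180: 180 - 72 = 108 degrees.

108 degrees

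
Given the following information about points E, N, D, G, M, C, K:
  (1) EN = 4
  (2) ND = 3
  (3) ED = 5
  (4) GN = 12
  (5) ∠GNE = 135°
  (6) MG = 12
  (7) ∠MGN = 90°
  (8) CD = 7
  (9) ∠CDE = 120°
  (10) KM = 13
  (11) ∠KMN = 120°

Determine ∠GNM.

Step 1: By the law of cosines on triangle NGM: NM² = 12² + 12² − 2·12·12·cos(90°) = 288, so NM = 12·√2.
Step 2: By the inverse law of cosines on triangle GNM: cos(∠GNM) = (12² + (12·√2)² − 12²) / (2·12·12·√2) = 288/407.29 = 0.7071, so ∠GNM = 45°.

Therefore, the measure of angle ∠GNM = 45°.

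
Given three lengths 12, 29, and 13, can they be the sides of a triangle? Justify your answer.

Check the triangle inequality: 12 + 13 = 25 ≤ 29.
Since the sum of two sides does not exceed the third, no triangle can be formed.

No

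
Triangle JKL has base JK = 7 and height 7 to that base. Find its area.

A triangle's area is half the area of a rectangle with the same base and height.
Area = (1/2) * 7 * 7 = 49/2.

49/2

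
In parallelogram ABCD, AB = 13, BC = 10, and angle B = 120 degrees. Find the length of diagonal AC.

Law of cosines: d^2 = 13^2 + 10^2 - 2(13)(10)cos(120°) = 399, so d = sqrt(399).

sqrt(399)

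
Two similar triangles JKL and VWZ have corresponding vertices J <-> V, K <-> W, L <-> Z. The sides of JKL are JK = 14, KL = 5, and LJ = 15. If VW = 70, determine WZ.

k = 70/14 = 5. WZ = 5 * 5 = 25.

25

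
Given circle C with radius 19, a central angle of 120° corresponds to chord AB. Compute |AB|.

Chord length = 2r sin(θ/2)
= 2 × 19 × sin(120°/2)
= 2 × 19 × sin(60°)
= 19*sqrt(3)

19*sqrt(3)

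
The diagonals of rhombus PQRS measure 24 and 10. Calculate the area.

Area of a rhombus = (d1 * d2) / 2
Area = (24 * 10) / 2
Area = 240 / 2
Area = 120

120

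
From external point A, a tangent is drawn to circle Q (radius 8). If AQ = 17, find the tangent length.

tangent = √(d² - r²) = √(17² - 8²) = √(289 - 64) = √225 = 15

15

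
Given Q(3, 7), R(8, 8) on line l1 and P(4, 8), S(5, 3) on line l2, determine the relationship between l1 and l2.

Slope of line 1: m1 = (8 - 7)/(8 - 3) = 1/5 = 1/5
Slope of line 2: m2 = (3 - 8)/(5 - 4) = -5/1 = -5
m1 * m2 = -1, so perpendicular.

Perpendicular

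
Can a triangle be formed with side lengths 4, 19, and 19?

Yes.
The triangle inequality requires that the sum of any two sides exceeds the third.
Here 4 + 19 = 23 > 19, so the condition is met.

Yes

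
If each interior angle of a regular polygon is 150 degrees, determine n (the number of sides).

Exterior angle = 180 - 150 = 30. n = 360 / 30 = 12.

12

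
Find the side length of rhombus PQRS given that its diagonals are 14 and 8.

Half-diagonals are 7 and 4. side = sqrt(7^2 + 4^2) = sqrt(65)

sqrt(65)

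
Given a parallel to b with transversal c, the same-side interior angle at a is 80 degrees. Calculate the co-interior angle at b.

Co-interior angles sum to 180: 180 - 80 = 100 degrees.

100 degrees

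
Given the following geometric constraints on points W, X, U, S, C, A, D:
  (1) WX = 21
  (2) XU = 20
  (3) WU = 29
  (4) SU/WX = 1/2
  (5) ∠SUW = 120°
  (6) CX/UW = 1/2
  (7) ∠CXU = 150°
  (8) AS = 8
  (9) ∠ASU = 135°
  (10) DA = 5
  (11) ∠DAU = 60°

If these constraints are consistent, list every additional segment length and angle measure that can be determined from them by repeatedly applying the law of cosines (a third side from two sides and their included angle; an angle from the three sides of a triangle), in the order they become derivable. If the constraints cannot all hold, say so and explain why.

The constraints are consistent. Derivable facts, in order:
After 1 step:
- UA ≈ 17.12
- UC ≈ 33.35
- WS ≈ 35.44
- ∠UWX = 43.6°
- ∠UXW = 90°
- ∠WUX = 46.4°
After 2 steps:
- UD ≈ 15.25
- ∠AUS = 19.3°
- ∠CUX = 12.55°
- ∠SAU = 25.7°
- ∠SWU = 14.87°
- ∠UCX = 17.45°
- ∠USW = 45.13°
After 3 steps:
- ∠ADU = 103.5°
- ∠AUD = 16.5°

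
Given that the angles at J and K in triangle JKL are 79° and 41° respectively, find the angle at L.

angle L = 180 - 79 - 41 = 60 degrees.

60 degrees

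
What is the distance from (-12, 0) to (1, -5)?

d = sqrt((1 - -12)^2 + (-5 - 0)^2)
d = sqrt(13^2 + -5^2)
d = sqrt(169 + 25)
d = sqrt(194)

sqrt(194)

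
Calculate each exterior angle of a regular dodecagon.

Each exterior angle of a regular n-gon is 360 / n.
For n = 12: 360 / 12 = 30 degrees.

30 degrees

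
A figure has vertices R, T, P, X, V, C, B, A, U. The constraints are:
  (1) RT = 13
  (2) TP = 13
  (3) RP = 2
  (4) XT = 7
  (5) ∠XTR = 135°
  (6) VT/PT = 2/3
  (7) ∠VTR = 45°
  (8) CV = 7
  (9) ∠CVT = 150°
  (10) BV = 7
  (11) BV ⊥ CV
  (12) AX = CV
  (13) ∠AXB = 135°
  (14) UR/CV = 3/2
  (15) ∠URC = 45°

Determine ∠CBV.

Step 1: By the law of cosines on triangle BVC: BC² = 7² + 7² − 2·7·7·cos(90°) = 98, so BC = 7·√2.
Step 2: By the inverse law of cosines on triangle CBV: cos(∠CBV) = ((7·√2)² + 7² − 7²) / (2·7·√2·7) = 98/138.59 = 0.7071, so ∠CBV = 45°.

Therefore, the measure of angle ∠CBV = 45°.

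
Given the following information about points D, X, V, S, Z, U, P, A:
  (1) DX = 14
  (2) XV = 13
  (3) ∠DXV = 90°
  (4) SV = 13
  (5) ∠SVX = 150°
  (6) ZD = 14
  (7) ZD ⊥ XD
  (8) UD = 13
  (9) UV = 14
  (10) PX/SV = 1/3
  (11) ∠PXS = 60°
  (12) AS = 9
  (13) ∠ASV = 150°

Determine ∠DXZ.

Step 1: By the law of cosines on triangle XDZ: XZ² = 14² + 14² − 2·14·14·cos(90°) = 392, so XZ = 14·√2.
Step 2: By the inverse law of cosines on triangle DXZ: cos(∠DXZ) = (14² + (14·√2)² − 14²) / (2·14·14·√2) = 392/554.37 = 0.7071, so ∠DXZ = 45°.

Therefore, the measure of angle ∠DXZ = 45°.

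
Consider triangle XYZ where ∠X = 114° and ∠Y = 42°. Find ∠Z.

The interior angles sum to 180°: angle Z = 180 - 114 - 42 = 24°.
The triangle is obtuse (angles 114°, 42°, 24°).

24 degrees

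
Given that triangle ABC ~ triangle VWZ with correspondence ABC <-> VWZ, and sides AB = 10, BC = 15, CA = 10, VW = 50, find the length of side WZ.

Similar triangles have proportional sides. Setting up the proportion:
VW / AB = WZ / BC
50 / 10 = WZ / 15
WZ = 15 * 50 / 10 = 75.

75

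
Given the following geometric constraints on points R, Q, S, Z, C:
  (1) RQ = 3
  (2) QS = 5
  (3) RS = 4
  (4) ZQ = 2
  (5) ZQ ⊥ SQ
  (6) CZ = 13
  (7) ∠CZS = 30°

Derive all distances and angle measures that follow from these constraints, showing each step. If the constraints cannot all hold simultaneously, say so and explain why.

The constraints are consistent.

Step 1: From SQ = 5, QZ = 2, and ∠SQZ = 90°, by the law of cosines:
  SZ² = SQ² + QZ² - 2·SQ·QZ·cos(90°) = 25 + 4 - 0 = 29
  SZ = √29

Step 2: From RQ = 3, RS = 4, QS = 5, by the inverse law of cosines:
  cos(∠QRS) = (RQ² + RS² - QS²) / (2·RQ·RS)
  ∠QRS = 90°

Step 3: From QR = 3, QS = 5, RS = 4, by the inverse law of cosines:
  cos(∠RQS) = (QR² + QS² - RS²) / (2·QR·QS)
  ∠RQS = 53.13°

Step 4: From SQ = 5, SR = 4, QR = 3, by the inverse law of cosines:
  cos(∠QSR) = (SQ² + SR² - QR²) / (2·SQ·SR)
  ∠QSR = 36.87°

Step 5: From SZ = √29, ZC = 13, and ∠SZC = 30°, by the law of cosines:
  SC² = SZ² + ZC² - 2·SZ·ZC·cos(30°) = 29 + 169 - 121.3 = 76.74
  SC ≈ 8.76

Step 6: From SQ = 5, SZ = √29, QZ = 2, by the inverse law of cosines:
  cos(∠QSZ) = (SQ² + SZ² - QZ²) / (2·SQ·SZ)
  ∠QSZ = 21.8°

Step 7: From ZQ = 2, ZS = √29, QS = 5, by the inverse law of cosines:
  cos(∠QZS) = (ZQ² + ZS² - QS²) / (2·ZQ·ZS)
  ∠QZS = 68.2°

Step 8: From SC = 8.76, SZ = √29, CZ = 13, by the inverse law of cosines:
  cos(∠CSZ) = (SC² + SZ² - CZ²) / (2·SC·SZ)
  ∠CSZ = 132.1°

Step 9: From CS = 8.76, CZ = 13, SZ = √29, by the inverse law of cosines:
  cos(∠SCZ) = (CS² + CZ² - SZ²) / (2·CS·CZ)
  ∠SCZ = 17.9°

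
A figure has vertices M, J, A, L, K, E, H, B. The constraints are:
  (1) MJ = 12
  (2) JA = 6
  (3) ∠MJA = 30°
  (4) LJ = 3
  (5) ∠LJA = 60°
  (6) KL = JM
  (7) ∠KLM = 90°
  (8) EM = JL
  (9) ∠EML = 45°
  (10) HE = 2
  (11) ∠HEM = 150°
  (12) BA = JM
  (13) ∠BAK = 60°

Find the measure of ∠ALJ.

Step 1: By the law of cosines on triangle LJA: LA² = 3² + 6² − 2·3·6·cos(60°) = 27, so LA = 3·√3.
Step 2: By the inverse law of cosines on triangle ALJ: cos(∠ALJ) = ((3·√3)² + 3² − 6²) / (2·3·√3·3) = 0/31.18 = 0, so ∠ALJ = 90°.

Therefore, the measure of angle ∠ALJ = 90°.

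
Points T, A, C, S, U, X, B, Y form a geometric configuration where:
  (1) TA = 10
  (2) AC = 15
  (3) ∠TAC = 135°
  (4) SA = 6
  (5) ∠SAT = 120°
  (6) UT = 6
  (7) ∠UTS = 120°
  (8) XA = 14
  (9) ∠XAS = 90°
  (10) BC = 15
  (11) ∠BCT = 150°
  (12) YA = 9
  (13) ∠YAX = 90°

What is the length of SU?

Step 1: By the law of cosines on triangle SAT: ST² = 6² + 10² − 2·6·10·cos(120°) = 196, so ST = 14.
Step 2: By the law of cosines on triangle STU: SU² = 14² + 6² − 2·14·6·cos(120°) = 316, so SU = 2·√79.

Therefore, the length of SU = 2·√79.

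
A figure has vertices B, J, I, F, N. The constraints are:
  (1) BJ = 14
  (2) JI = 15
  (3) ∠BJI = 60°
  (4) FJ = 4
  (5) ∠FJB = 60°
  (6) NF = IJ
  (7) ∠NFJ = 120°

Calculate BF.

Step 1: By the law of cosines on triangle BJF: BF² = 14² + 4² − 2·14·4·cos(60°) = 156, so BF = 2·√39.

Therefore, the length of BF = 2·√39.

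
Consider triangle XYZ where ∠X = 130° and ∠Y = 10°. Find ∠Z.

Let angle Z = x. Then 130 + 10 + x = 180.
x = 180 - 140 = 40 degrees.

40 degrees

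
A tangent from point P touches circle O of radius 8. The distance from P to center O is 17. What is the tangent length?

The tangent, radius, and line from the external point to the center form a right triangle.
The right angle is where the tangent meets the radius.
By the Pythagorean theorem: tangent² + 8² = 17²
tangent² = 289 - 64 = 225
tangent = 15

15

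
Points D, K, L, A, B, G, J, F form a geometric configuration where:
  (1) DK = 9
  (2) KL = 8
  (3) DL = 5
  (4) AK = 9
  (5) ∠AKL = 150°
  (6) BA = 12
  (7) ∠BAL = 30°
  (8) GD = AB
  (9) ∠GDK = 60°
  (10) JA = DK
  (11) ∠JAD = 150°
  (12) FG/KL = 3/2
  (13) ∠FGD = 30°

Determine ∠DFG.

From the given relations: FG = 3/2·KL = 3/2·8 = 12; GD = AB = 12.
Step 1: By the law of cosines on triangle FGD: FD² = 12² + 12² − 2·12·12·cos(30°) = 38.58, so FD ≈ 6.21.
Step 2: By the inverse law of cosines on triangle DFG: cos(∠DFG) = (6.21² + 12² − 12²) / (2·6.21·12) = 38.58/149.08 = 0.2588, so ∠DFG = 75°.

Therefore, the measure of angle ∠DFG = 75°.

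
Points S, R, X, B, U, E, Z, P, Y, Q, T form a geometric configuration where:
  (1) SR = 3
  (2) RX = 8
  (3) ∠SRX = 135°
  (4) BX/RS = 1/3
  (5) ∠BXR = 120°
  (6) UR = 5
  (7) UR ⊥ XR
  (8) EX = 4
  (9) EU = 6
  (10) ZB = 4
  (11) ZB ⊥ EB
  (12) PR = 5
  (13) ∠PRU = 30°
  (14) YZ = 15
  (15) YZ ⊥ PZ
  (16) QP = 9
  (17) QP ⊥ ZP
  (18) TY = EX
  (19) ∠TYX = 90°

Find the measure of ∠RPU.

Step 1: By the law of cosines on triangle PRU: PU² = 5² + 5² − 2·5·5·cos(30°) = 6.7, so PU ≈ 2.59.
Step 2: By the inverse law of cosines on triangle RPU: cos(∠RPU) = (5² + 2.59² − 5²) / (2·5·2.59) = 6.7/25.88 = 0.2588, so ∠RPU = 75°.

Therefore, the measure of angle ∠RPU = 75°.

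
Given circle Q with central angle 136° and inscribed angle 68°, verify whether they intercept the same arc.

By the inscribed angle theorem, if both angles subtend the same arc, the inscribed angle must be half the central angle.
Half of 136° = 68°, which equals the given inscribed angle of 68°.
Therefore, yes, they correspond to the same arc.

Yes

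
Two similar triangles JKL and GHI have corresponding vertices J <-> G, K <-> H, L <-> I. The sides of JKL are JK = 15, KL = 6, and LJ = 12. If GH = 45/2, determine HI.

k = 45/2/15 = 3/2. HI = 3/2 * 6 = 9.

9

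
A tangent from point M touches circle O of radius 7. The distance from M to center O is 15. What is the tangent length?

The tangent, radius, and line from the external point to the center form a right triangle.
The right angle is where the tangent meets the radius.
By the Pythagorean theorem: tangent² + 7² = 15²
tangent² = 225 - 49 = 176
tangent = 4*sqrt(11)

4*sqrt(11)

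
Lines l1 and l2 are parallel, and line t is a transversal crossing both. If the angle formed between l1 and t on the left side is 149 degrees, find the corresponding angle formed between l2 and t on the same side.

When a transversal crosses parallel lines, angles in the same position at each intersection are called corresponding angles.
These are always equal, so the answer is 149 degrees.

149 degrees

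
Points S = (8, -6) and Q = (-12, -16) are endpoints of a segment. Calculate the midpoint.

The midpoint is the average of the coordinates:
x: (8 + -12)/2 = -2
y: (-6 + -16)/2 = -11
Midpoint = (-2, -11)

(-2, -11)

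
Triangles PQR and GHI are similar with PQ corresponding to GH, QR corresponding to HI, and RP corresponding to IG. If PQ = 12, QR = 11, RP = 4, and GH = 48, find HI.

Since the triangles are similar, the ratio of corresponding sides is constant.
Scale factor k = GH / PQ = 48 / 12 = 4
HI = k * QR = 4 * 11 = 44

44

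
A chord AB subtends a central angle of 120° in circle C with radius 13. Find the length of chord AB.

Chord length = 2r sin(θ/2)
= 2 × 13 × sin(120°/2)
= 2 × 13 × sin(60°)
= 13*sqrt(3)

13*sqrt(3)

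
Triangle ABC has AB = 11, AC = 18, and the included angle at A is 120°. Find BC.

Law of cosines: BC^2 = 11^2 + 18^2 - 2(11)(18)cos(120°) = 643, so BC = sqrt(643).

sqrt(643)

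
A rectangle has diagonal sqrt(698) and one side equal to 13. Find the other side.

Using the Pythagorean theorem: d^2 = a^2 + b^2
b^2 = d^2 - a^2
b^2 = 698 - 169
b^2 = 529
b = sqrt(529) = 23

23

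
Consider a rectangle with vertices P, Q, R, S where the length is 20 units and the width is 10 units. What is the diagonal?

d = sqrt(20^2 + 10^2) = sqrt(500) = 10*sqrt(5)

10*sqrt(5)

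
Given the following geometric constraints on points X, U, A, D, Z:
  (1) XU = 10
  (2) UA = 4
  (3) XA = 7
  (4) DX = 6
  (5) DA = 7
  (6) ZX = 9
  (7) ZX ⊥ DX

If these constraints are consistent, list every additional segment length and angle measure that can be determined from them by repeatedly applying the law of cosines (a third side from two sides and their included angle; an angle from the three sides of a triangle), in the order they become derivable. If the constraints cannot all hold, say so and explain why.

The constraints are consistent. Derivable facts, in order:
After 1 step:
- DZ = 3·√13
- ∠ADX = 64.62°
- ∠AUX = 33.12°
- ∠AXD = 64.62°
- ∠AXU = 18.19°
- ∠DAX = 50.75°
- ∠UAX = 128.68°
After 2 steps:
- ∠DZX = 33.69°
- ∠XDZ = 56.31°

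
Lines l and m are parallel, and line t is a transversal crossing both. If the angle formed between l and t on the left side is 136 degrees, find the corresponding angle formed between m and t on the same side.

When a transversal crosses parallel lines, angles in the same position at each intersection are called corresponding angles.
These are always equal, so the answer is 136 degrees.

136 degrees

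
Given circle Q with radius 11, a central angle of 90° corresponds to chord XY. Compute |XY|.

Chord length = 2r sin(θ/2)
= 2 × 11 × sin(90°/2)
= 2 × 11 × sin(45°)
= 11*sqrt(2)

11*sqrt(2)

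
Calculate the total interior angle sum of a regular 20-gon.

The sum of interior angles of an n-sided polygon is (n - 2) * 180.
For n = 20: (20 - 2) * 180 = 18 * 180 = 3240 degrees.

3240 degrees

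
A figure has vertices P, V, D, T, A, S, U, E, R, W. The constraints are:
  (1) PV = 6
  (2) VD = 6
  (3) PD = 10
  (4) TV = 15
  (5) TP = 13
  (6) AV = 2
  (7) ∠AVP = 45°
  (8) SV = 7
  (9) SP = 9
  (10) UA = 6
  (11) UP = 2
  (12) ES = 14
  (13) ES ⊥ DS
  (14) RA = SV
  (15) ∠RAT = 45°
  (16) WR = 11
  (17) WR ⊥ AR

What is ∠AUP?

Step 1: By the law of cosines on triangle AVP: AP² = 2² + 6² − 2·2·6·cos(45°) = 23.03, so AP ≈ 4.8.
Step 2: By the inverse law of cosines on triangle AUP: cos(∠AUP) = (6² + 2² − 4.8²) / (2·6·2) = 16.97/24 = 0.7071, so ∠AUP = 45°.

Therefore, the measure of angle ∠AUP = 45°.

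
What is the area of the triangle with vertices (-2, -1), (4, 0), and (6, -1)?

Shoelace: Area = (1/2)|-2(0--1) + 4(-1--1) + 6(-1-0)| = (1/2)(8) = 4

4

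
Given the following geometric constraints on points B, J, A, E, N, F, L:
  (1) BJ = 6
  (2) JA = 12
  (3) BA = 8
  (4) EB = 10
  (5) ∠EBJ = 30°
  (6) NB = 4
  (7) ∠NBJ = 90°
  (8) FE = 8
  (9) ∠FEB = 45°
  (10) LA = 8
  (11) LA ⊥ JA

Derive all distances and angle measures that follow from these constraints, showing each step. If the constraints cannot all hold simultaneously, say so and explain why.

The constraints are consistent.

Step 1: From BE = 10, EF = 8, and ∠BEF = 45°, by the law of cosines:
  BF² = BE² + EF² - 2·BE·EF·cos(45°) = 100 + 64 - 113.1 = 50.86
  BF ≈ 7.13

Step 2: From JB = 6, BE = 10, and ∠JBE = 30°, by the law of cosines:
  JE² = JB² + BE² - 2·JB·BE·cos(30°) = 36 + 100 - 103.9 = 32.08
  JE ≈ 5.66

Step 3: From JB = 6, BN = 4, and ∠JBN = 90°, by the law of cosines:
  JN² = JB² + BN² - 2·JB·BN·cos(90°) = 36 + 16 - 0 = 52
  JN = 2·√13

Step 4: From JA = 12, AL = 8, and ∠JAL = 90°, by the law of cosines:
  JL² = JA² + AL² - 2·JA·AL·cos(90°) = 144 + 64 - 0 = 208
  JL = 4·√13

Step 5: From BA = 8, BJ = 6, AJ = 12, by the inverse law of cosines:
  cos(∠ABJ) = (BA² + BJ² - AJ²) / (2·BA·BJ)
  ∠ABJ = 117.28°

Step 6: From JA = 12, JB = 6, AB = 8, by the inverse law of cosines:
  cos(∠AJB) = (JA² + JB² - AB²) / (2·JA·JB)
  ∠AJB = 36.34°

Step 7: From AB = 8, AJ = 12, BJ = 6, by the inverse law of cosines:
  cos(∠BAJ) = (AB² + AJ² - BJ²) / (2·AB·AJ)
  ∠BAJ = 26.38°

Step 8: From BE = 10, BF = 7.13, EF = 8, by the inverse law of cosines:
  cos(∠EBF) = (BE² + BF² - EF²) / (2·BE·BF)
  ∠EBF = 52.48°

Step 9: From JA = 12, JL = 4·√13, AL = 8, by the inverse law of cosines:
  cos(∠AJL) = (JA² + JL² - AL²) / (2·JA·JL)
  ∠AJL = 33.69°

Step 10: From JB = 6, JE = 5.66, BE = 10, by the inverse law of cosines:
  cos(∠BJE) = (JB² + JE² - BE²) / (2·JB·JE)
  ∠BJE = 118.02°

Step 11: From JB = 6, JN = 2·√13, BN = 4, by the inverse law of cosines:
  cos(∠BJN) = (JB² + JN² - BN²) / (2·JB·JN)
  ∠BJN = 33.69°

Step 12: From EB = 10, EJ = 5.66, BJ = 6, by the inverse law of cosines:
  cos(∠BEJ) = (EB² + EJ² - BJ²) / (2·EB·EJ)
  ∠BEJ = 31.98°

Step 13: From NB = 4, NJ = 2·√13, BJ = 6, by the inverse law of cosines:
  cos(∠BNJ) = (NB² + NJ² - BJ²) / (2·NB·NJ)
  ∠BNJ = 56.31°

Step 14: From FB = 7.13, FE = 8, BE = 10, by the inverse law of cosines:
  cos(∠BFE) = (FB² + FE² - BE²) / (2·FB·FE)
  ∠BFE = 82.52°

Step 15: From LA = 8, LJ = 4·√13, AJ = 12, by the inverse law of cosines:
  cos(∠ALJ) = (LA² + LJ² - AJ²) / (2·LA·LJ)
  ∠ALJ = 56.31°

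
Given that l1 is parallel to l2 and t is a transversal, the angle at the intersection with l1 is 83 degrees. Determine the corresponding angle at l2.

Corresponding angles are equal: 83 degrees.

83 degrees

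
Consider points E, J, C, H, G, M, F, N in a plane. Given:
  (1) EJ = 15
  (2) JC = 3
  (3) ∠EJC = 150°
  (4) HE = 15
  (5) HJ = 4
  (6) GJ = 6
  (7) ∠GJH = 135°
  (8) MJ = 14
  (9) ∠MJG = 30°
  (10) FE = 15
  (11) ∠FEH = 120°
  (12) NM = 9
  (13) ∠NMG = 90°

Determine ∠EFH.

Step 1: By the law of cosines on triangle FEH: FH² = 15² + 15² − 2·15·15·cos(120°) = 675, so FH = 15·√3.
Step 2: By the inverse law of cosines on triangle EFH: cos(∠EFH) = (15² + (15·√3)² − 15²) / (2·15·15·√3) = 675/779.42 = 0.866, so ∠EFH = 30°.

Therefore, the measure of angle ∠EFH = 30°.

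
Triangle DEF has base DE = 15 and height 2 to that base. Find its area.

A triangle's area is half the area of a rectangle with the same base and height.
Area = (1/2) * 15 * 2 = 15.

15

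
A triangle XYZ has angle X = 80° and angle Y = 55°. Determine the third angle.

The interior angles sum to 180°: angle Z = 180 - 80 - 55 = 45°.
The triangle is acute (angles 80°, 55°, 45°).

45 degrees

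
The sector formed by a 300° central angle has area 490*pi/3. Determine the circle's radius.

r² = 360 × 490*pi/3 / (π × 300) = 196, so r = 14.

14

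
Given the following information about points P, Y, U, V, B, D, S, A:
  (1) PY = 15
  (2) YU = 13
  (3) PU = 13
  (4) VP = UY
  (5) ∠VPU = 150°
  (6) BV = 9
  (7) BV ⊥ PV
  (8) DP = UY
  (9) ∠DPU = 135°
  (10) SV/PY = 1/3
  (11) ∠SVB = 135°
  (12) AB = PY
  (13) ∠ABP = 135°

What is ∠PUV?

From the given relations: VP = UY = 13.
Step 1: By the law of cosines on triangle UPV: UV² = 13² + 13² − 2·13·13·cos(150°) = 630.72, so UV ≈ 25.11.
Step 2: By the inverse law of cosines on triangle PUV: cos(∠PUV) = (13² + 25.11² − 13²) / (2·13·25.11) = 630.72/652.97 = 0.9659, so ∠PUV = 15°.

Therefore, the measure of angle ∠PUV = 15°.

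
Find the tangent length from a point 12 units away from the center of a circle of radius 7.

tangent = √(d² - r²) = √(12² - 7²) = √(144 - 49) = √95 = sqrt(95)

sqrt(95)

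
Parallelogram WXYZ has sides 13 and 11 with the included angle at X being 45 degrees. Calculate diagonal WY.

Law of cosines: d^2 = 13^2 + 11^2 - 2(13)(11)cos(45°) = 290 - 143*sqrt(2), so d = sqrt(290 - 143*sqrt(2)).

sqrt(290 - 143*sqrt(2))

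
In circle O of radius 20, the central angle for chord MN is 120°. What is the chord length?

Chord = 2(20) sin(60°) = 20*sqrt(3)

20*sqrt(3)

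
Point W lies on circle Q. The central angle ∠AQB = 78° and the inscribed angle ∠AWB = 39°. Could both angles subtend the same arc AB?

By the inscribed angle theorem, if both angles subtend the same arc, the inscribed angle must be half the central angle.
Half of 78° = 39°, which equals the given inscribed angle of 39°.
Therefore, yes, they correspond to the same arc.

Yes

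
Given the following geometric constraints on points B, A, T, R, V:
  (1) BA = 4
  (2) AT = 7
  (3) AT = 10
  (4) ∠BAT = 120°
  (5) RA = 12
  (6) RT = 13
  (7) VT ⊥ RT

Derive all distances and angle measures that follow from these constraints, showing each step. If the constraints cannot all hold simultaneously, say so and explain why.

These constraints are not satisfiable: (2) AT = 7 and (3) AT = 10 assign two different lengths to the same segment. No planar figure meets all of them, so nothing further can be derived.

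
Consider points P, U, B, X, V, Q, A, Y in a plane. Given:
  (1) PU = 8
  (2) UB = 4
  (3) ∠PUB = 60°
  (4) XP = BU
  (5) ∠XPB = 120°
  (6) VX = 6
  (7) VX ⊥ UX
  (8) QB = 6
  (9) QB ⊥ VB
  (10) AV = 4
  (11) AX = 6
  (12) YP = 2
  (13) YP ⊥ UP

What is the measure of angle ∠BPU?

Step 1: By the law of cosines on triangle PUB: PB² = 8² + 4² − 2·8·4·cos(60°) = 48, so PB = 4·√3.
Step 2: By the inverse law of cosines on triangle BPU: cos(∠BPU) = ((4·√3)² + 8² − 4²) / (2·4·√3·8) = 96/110.85 = 0.866, so ∠BPU = 30°.

Therefore, the measure of angle ∠BPU = 30°.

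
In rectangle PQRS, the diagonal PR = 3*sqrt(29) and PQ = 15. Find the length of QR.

The diagonal of a rectangle forms a right triangle with the two sides.
Rearranging the Pythagorean theorem: missing side = sqrt(d^2 - known^2).
= sqrt(261 - 225) = sqrt(36) = 6.

6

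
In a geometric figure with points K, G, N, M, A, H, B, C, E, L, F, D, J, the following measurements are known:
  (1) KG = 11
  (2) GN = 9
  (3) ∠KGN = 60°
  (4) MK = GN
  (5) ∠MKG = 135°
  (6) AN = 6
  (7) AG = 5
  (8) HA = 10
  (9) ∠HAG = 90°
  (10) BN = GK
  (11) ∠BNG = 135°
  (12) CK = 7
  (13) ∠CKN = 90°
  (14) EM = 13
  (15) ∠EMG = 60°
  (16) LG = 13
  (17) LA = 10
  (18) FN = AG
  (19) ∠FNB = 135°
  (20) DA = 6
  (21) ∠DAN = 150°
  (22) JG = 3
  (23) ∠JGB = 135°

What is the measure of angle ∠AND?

Step 1: By the law of cosines on triangle NAD: ND² = 6² + 6² − 2·6·6·cos(150°) = 134.35, so ND ≈ 11.59.
Step 2: By the inverse law of cosines on triangle AND: cos(∠AND) = (6² + 11.59² − 6²) / (2·6·11.59) = 134.35/139.09 = 0.9659, so ∠AND = 15°.

Therefore, the measure of angle ∠AND = 15°.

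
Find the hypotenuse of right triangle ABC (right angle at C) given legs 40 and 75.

AB = sqrt(40^2 + 75^2) = sqrt(7225) = 85

85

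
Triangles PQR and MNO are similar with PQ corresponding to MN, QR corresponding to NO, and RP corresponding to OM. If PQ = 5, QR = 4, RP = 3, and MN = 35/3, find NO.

Since the triangles are similar, the ratio of corresponding sides is constant.
Scale factor k = MN / PQ = 35/3 / 5 = 7/3
NO = k * QR = 7/3 * 4 = 28/3

28/3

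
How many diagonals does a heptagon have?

Total line segments between 7 vertices = C(7,2) = 21.
Subtract the 7 sides: 21 - 7 = 14 diagonals.

14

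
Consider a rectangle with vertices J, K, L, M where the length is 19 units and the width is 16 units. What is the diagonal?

Using the Pythagorean theorem:
d² = 19² + 16² = 361 + 256 = 617
d = sqrt(617)

sqrt(617)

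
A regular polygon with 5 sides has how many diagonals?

Total line segments between 5 vertices = C(5,2) = 10.
Subtract the 5 sides: 10 - 5 = 5 diagonals.

5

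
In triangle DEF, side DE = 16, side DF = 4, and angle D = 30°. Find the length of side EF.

By the law of cosines: EF^2 = DE^2 + DF^2 - 2*DE*DF*cos(D)
EF^2 = 16^2 + 4^2 - 2*16*4*cos(30°)
EF^2 = 256 + 16 - 128*(sqrt(3)/2)
EF^2 = 272 - 64*sqrt(3)
EF = 4*sqrt(17 - 4*sqrt(3))

4*sqrt(17 - 4*sqrt(3))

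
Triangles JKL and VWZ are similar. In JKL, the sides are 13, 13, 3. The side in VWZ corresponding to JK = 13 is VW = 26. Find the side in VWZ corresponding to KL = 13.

k = 26/13 = 2. WZ = 2 * 13 = 26.

26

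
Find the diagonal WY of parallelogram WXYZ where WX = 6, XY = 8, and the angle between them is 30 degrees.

Using the law of cosines:
d^2 = 6^2 + 8^2 - 2(6)(8)cos(30 degrees)
d^2 = 36 + 64 - 96*sqrt(3)/2
d^2 = 100 - 48*sqrt(3)
d = 2*sqrt(25 - 12*sqrt(3))

2*sqrt(25 - 12*sqrt(3))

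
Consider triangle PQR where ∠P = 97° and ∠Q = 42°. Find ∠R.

The interior angles sum to 180°: angle R = 180 - 97 - 42 = 41°.
The triangle is obtuse (angles 97°, 42°, 41°).

41 degrees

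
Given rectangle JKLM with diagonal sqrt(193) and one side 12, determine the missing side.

Using the Pythagorean theorem: d^2 = a^2 + b^2
b^2 = d^2 - a^2
b^2 = 193 - 144
b^2 = 49
b = sqrt(49) = 7

7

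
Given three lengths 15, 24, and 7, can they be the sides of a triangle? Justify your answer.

Check the triangle inequality: 15 + 7 = 22 ≤ 24.
Since the sum of two sides does not exceed the third, no triangle can be formed.

No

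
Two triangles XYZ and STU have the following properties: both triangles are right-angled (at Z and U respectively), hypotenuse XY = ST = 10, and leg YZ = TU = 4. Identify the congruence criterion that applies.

Consider the given information: both triangles are right-angled (at Z and U respectively), hypotenuse XY = ST = 10, and leg YZ = TU = 4
This is not SAS or AAS: SAS requires two sides and the included angle between them. AAS requires two angles and a non-included side.
The correct criterion is HL. The hypotenuse and one leg of two right triangles are equal (Hypotenuse-Leg).

HL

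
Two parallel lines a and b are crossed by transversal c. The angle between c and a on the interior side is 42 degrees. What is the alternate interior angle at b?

Alternate interior angles formed by parallel lines and a transversal are equal.
The given angle is 42 degrees.
The alternate interior angle = 42 degrees.

42 degrees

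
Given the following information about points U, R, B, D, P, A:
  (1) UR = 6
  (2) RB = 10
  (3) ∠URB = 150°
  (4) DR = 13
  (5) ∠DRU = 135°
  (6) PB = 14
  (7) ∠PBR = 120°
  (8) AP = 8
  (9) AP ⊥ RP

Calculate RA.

Step 1: By the law of cosines on triangle PBR: PR² = 14² + 10² − 2·14·10·cos(120°) = 436, so PR = 2·√109.
Step 2: By the law of cosines on triangle RPA: RA² = (2·√109)² + 8² − 2·2·√109·8·cos(90°) = 500, so RA = 10·√5.

Therefore, the length of RA = 10·√5.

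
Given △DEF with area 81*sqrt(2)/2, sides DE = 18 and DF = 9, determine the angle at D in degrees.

sin(C) = 2 * 81*sqrt(2)/2 / (18 * 9) = sqrt(2)/2, so C = arcsin(sqrt(2)/2) = 45°.
Since sin(180° - C) = sin(C), the obtuse angle 135° gives the same area, so C = 45° or C = 135°.

45° or 135°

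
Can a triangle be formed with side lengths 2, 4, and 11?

The longest side is 11. The other two sides sum to 2 + 4 = 6.
Since 6 ≤ 11, the two shorter sides cannot reach around to close the triangle.

No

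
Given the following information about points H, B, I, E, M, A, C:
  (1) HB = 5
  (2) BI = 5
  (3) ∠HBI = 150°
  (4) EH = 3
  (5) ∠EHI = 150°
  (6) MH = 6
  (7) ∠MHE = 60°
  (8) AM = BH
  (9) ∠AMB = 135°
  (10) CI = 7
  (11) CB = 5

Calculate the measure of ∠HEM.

Step 1: By the law of cosines on triangle EHM: EM² = 3² + 6² − 2·3·6·cos(60°) = 27, so EM = 3·√3.
Step 2: By the inverse law of cosines on triangle HEM: cos(∠HEM) = (3² + (3·√3)² − 6²) / (2·3·3·√3) = 0/31.18 = 0, so ∠HEM = 90°.

Therefore, the measure of angle ∠HEM = 90°.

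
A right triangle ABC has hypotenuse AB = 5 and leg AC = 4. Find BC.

By the Pythagorean theorem: BC^2 = AB^2 - AC^2
BC^2 = 5^2 - 4^2 = 25 - 16 = 9
BC = sqrt(9) = 3

3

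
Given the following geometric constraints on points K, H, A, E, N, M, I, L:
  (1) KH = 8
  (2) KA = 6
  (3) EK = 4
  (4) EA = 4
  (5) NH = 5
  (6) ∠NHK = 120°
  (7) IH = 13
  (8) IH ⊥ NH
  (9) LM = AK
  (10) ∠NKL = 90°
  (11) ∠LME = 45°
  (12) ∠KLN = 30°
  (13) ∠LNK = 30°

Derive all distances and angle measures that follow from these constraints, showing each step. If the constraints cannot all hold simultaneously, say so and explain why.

These constraints are not satisfiable: (10), (12) and (13) are the three interior angles of triangle NKL, which must sum to 180°, but 90° + 30° + 30° = 150°. No planar figure meets all of them, so nothing further can be derived.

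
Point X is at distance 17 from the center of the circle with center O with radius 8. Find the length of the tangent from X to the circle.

The tangent, radius, and line from the external point to the center form a right triangle.
The right angle is where the tangent meets the radius.
By the Pythagorean theorem: tangent² + 8² = 17²
tangent² = 289 - 64 = 225
tangent = 15

15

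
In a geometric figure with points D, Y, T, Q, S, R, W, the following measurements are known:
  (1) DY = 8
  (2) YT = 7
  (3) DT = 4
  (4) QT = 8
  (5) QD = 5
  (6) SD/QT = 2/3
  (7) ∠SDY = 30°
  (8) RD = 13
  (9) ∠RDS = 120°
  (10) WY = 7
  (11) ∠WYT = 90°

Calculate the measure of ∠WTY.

Step 1: By the law of cosines on triangle TYW: TW² = 7² + 7² − 2·7·7·cos(90°) = 98, so TW = 7·√2.
Step 2: By the inverse law of cosines on triangle WTY: cos(∠WTY) = ((7·√2)² + 7² − 7²) / (2·7·√2·7) = 98/138.59 = 0.7071, so ∠WTY = 45°.

Therefore, the measure of angle ∠WTY = 45°.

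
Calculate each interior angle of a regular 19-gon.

Each interior angle of a regular n-gon is (n - 2) * 180 / n.
For n = 19: (19 - 2) * 180 / 19 = 3060/19 = 3060/19 degrees.

3060/19 degrees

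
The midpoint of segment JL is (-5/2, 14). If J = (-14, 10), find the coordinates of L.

Using the midpoint formula: M = ((x1 + x2)/2, (y1 + y2)/2)
We know M = (-5/2, 14) and J = (-14, 10)
For x: -5/2 = (-14 + x2)/2, so x2 = 2*-5/2 - -14 = 9
For y: 14 = (10 + y2)/2, so y2 = 2*14 - 10 = 18
L = (9, 18)

(9, 18)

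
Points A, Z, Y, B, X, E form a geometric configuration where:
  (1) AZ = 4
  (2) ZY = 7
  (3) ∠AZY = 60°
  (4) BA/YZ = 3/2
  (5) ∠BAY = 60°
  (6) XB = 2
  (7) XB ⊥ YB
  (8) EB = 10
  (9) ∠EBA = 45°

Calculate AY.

Step 1: By the law of cosines on triangle AZY: AY² = 4² + 7² − 2·4·7·cos(60°) = 37, so AY = √37.

Therefore, the length of AY = √37.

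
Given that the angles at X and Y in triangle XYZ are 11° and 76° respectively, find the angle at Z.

The interior angles sum to 180°: angle Z = 180 - 11 - 76 = 93°.
The triangle is obtuse (angles 11°, 76°, 93°).

93 degrees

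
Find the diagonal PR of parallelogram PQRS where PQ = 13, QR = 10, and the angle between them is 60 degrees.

Law of cosines: d^2 = 13^2 + 10^2 - 2(13)(10)cos(60°) = 139, so d = sqrt(139).

sqrt(139)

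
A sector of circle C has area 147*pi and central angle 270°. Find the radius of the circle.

The sector covers 270°/360° = 3/4 of the full circle.
Full circle area = 147*pi / 3/4 = 196*pi.
Since full area = πr², we get r² = 196*pi/π = 196, so r = 14.

14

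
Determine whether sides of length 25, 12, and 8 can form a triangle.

The longest side is 25. The other two sides sum to 8 + 12 = 20.
Since 20 ≤ 25, the two shorter sides cannot reach around to close the triangle.

No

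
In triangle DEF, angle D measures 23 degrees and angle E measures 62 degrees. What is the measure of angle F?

Let angle F = x. Then 23 + 62 + x = 180.
x = 180 - 85 = 95 degrees.

95 degrees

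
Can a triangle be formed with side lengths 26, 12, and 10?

The longest side is 26. The other two sides sum to 10 + 12 = 22.
Since 22 ≤ 26, the two shorter sides cannot reach around to close the triangle.

No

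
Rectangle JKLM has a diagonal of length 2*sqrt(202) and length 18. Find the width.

Using the Pythagorean theorem: d^2 = a^2 + b^2
b^2 = d^2 - a^2
b^2 = 808 - 324
b^2 = 484
b = sqrt(484) = 22

22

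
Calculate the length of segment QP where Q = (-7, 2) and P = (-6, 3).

d = sqrt((1)^2 + (1)^2) = sqrt(2)

sqrt(2)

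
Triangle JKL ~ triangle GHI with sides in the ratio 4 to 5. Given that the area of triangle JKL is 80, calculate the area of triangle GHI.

The ratio of areas of similar triangles = (side ratio)^2.
Side ratio = 4:5, so area ratio = 16:25.
Area of GHI / Area of JKL = 25/16
Area of GHI = 80 * 25/16 = 125

125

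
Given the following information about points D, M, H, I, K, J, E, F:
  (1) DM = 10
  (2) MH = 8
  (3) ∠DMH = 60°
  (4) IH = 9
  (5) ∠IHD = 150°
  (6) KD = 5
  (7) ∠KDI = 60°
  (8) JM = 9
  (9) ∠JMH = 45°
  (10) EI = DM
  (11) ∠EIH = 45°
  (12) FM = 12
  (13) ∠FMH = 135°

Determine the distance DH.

Step 1: By the law of cosines on triangle DMH: DH² = 10² + 8² − 2·10·8·cos(60°) = 84, so DH = 2·√21.

Therefore, the length of DH = 2·√21.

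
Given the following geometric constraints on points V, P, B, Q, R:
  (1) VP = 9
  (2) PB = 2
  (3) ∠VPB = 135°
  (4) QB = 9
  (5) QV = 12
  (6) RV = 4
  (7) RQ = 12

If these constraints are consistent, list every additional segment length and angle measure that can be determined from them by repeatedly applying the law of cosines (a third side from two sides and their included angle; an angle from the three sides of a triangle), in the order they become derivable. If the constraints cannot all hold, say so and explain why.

The constraints are consistent. Derivable facts, in order:
After 1 step:
- VB ≈ 10.51
- ∠QRV = 80.41°
- ∠QVR = 80.41°
- ∠RQV = 19.19°
After 2 steps:
- ∠BQV = 57.97°
- ∠BVP = 7.73°
- ∠BVQ = 46.55°
- ∠PBV = 37.27°
- ∠QBV = 75.47°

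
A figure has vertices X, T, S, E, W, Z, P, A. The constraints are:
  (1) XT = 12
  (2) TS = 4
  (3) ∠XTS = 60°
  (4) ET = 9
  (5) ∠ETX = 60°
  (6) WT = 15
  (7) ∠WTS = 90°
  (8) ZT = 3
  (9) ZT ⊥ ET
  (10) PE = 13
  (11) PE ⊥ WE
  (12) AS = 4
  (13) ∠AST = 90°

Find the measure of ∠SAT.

Step 1: By the law of cosines on triangle AST: AT² = 4² + 4² − 2·4·4·cos(90°) = 32, so AT = 4·√2.
Step 2: By the inverse law of cosines on triangle SAT: cos(∠SAT) = (4² + (4·√2)² − 4²) / (2·4·4·√2) = 32/45.25 = 0.7071, so ∠SAT = 45°.

Therefore, the measure of angle ∠SAT = 45°.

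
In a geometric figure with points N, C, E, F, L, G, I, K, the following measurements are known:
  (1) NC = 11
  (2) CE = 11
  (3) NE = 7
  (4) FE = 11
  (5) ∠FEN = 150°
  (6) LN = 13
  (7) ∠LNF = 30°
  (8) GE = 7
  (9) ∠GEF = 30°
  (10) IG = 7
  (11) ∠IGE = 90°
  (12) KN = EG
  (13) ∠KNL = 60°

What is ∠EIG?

Step 1: By the law of cosines on triangle IGE: IE² = 7² + 7² − 2·7·7·cos(90°) = 98, so IE = 7·√2.
Step 2: By the inverse law of cosines on triangle EIG: cos(∠EIG) = ((7·√2)² + 7² − 7²) / (2·7·√2·7) = 98/138.59 = 0.7071, so ∠EIG = 45°.

Therefore, the measure of angle ∠EIG = 45°.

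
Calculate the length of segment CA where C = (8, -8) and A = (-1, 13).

d = sqrt((-1 - 8)^2 + (13 - -8)^2)
d = sqrt(-9^2 + 21^2)
d = sqrt(81 + 441)
d = sqrt(522) = 3*sqrt(58)

3*sqrt(58)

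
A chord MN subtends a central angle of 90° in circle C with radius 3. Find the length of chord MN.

Drop a perpendicular from the center to the chord, bisecting both the chord and the central angle.
Each half-chord = r sin(θ/2) = 3 sin(45°).
The full chord = 2 × 3 × sin(45°) = 3*sqrt(2).

3*sqrt(2)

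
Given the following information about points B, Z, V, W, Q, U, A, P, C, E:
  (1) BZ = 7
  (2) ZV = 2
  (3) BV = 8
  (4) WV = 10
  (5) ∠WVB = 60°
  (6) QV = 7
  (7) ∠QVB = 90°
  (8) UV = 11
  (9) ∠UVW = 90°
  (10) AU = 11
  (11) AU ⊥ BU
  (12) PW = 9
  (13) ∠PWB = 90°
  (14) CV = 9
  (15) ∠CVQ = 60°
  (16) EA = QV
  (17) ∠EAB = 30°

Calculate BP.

Step 1: By the law of cosines on triangle BVW: BW² = 8² + 10² − 2·8·10·cos(60°) = 84, so BW = 2·√21.
Step 2: By the law of cosines on triangle BWP: BP² = (2·√21)² + 9² − 2·2·√21·9·cos(90°) = 165, so BP = √165.

Therefore, the length of BP = √165.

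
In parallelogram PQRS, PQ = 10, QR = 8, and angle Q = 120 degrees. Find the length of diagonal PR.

Using the law of cosines:
d^2 = 10^2 + 8^2 - 2(10)(8)cos(120 degrees)
d^2 = 100 + 64 - 160*-1/2
d^2 = 244
d = 2*sqrt(61)

2*sqrt(61)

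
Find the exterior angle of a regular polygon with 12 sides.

Each exterior angle of a regular n-gon is 360 / n.
For n = 12: 360 / 12 = 30 degrees.

30 degrees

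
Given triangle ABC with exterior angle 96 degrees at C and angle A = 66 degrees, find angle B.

angle B = 96 - 66 = 30 degrees (exterior angle theorem).

30 degrees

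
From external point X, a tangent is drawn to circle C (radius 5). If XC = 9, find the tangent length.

tangent = √(d² - r²) = √(9² - 5²) = √(81 - 25) = √56 = 2*sqrt(14)

2*sqrt(14)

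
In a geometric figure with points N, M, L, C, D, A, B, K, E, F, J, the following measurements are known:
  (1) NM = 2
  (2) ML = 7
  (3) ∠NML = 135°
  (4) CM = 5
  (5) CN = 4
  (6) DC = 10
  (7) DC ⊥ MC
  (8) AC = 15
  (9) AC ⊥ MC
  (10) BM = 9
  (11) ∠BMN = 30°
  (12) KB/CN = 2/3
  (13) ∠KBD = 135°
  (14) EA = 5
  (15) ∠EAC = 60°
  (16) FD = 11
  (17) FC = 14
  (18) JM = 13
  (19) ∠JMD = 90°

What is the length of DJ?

Step 1: By the law of cosines on triangle DCM: DM² = 10² + 5² − 2·10·5·cos(90°) = 125, so DM = 5·√5.
Step 2: By the law of cosines on triangle DMJ: DJ² = (5·√5)² + 13² − 2·5·√5·13·cos(90°) = 294, so DJ = 7·√6.

Therefore, the length of DJ = 7·√6.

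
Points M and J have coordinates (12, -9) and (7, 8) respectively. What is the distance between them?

d = sqrt((7 - 12)^2 + (8 - -9)^2)
d = sqrt(-5^2 + 17^2)
d = sqrt(25 + 289)
d = sqrt(314)

sqrt(314)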